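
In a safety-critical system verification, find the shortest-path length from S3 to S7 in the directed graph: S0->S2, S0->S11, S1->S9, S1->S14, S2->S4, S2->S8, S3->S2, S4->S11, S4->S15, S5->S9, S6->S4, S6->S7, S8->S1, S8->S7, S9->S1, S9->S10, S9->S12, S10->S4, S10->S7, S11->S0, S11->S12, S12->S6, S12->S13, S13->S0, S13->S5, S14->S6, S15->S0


BFS layer-by-layer from S3:
  dist 0: {S3}
  dist 1: {S2}
  dist 2: {S4, S8}
  dist 3: {S1, S7, S11, S15}
  -> S7 reached at distance 3
Shortest path length = 3

3


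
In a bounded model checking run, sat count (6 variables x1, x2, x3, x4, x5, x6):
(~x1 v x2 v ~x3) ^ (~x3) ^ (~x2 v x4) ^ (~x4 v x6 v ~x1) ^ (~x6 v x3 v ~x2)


CNF with 5 clauses over 6 vars (64 assignments).
An assignment satisfies CNF iff every clause has >=1 true literal.
Check each row (bits = x1,x2,x3,x4,x5,x6; clause T/F shown):
  row 0 [000000]: clauses=TTTTT -> 1
  row 1 [000001]: clauses=TTTTT -> 1
  row 2 [000010]: clauses=TTTTT -> 1
  row 3 [000011]: clauses=TTTTT -> 1
  row 4 [000100]: clauses=TTTTT -> 1
  (every remaining row is evaluated the same way; all 64 results are listed next)
Full result column, 8 rows per line (x1,x2,x3 fixed per line; x4,x5,x6 runs 000..111 left to right):
  rows 0-7 [x1,x2,x3=000]: 11111111  (ones: 8)
  rows 8-15 [x1,x2,x3=001]: 00000000  (ones: 0)
  rows 16-23 [x1,x2,x3=010]: 00001010  (ones: 2)
  rows 24-31 [x1,x2,x3=011]: 00000000  (ones: 0)
  rows 32-39 [x1,x2,x3=100]: 11110101  (ones: 6)
  rows 40-47 [x1,x2,x3=101]: 00000000  (ones: 0)
  rows 48-55 [x1,x2,x3=110]: 00000000  (ones: 0)
  rows 56-63 [x1,x2,x3=111]: 00000000  (ones: 0)
Satisfying assignments = 8+0+2+0+6+0+0+0 = 16

16


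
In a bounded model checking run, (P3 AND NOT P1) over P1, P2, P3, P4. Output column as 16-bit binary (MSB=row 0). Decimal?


Formula: (P3 AND NOT P1) over P1, P2, P3, P4 (16 rows)
Evaluate each row (bits = P1,P2,P3,P4, MSB first):
  row 0 [0000]: (0 AND NOT 0) -> 0
  row 1 [0001]: (0 AND NOT 0) -> 0
  row 2 [0010]: (1 AND NOT 0) -> 1
  row 3 [0011]: (1 AND NOT 0) -> 1
  row 4 [0100]: (0 AND NOT 0) -> 0
  row 5 [0101]: (0 AND NOT 0) -> 0
  row 6 [0110]: (1 AND NOT 0) -> 1
  row 7 [0111]: (1 AND NOT 0) -> 1
  row 8 [1000]: (0 AND NOT 1) -> 0
  row 9 [1001]: (0 AND NOT 1) -> 0
  row 10 [1010]: (1 AND NOT 1) -> 0
  row 11 [1011]: (1 AND NOT 1) -> 0
  row 12 [1100]: (0 AND NOT 1) -> 0
  row 13 [1101]: (0 AND NOT 1) -> 0
  row 14 [1110]: (1 AND NOT 1) -> 0
  row 15 [1111]: (1 AND NOT 1) -> 0
Full result column, 4 rows per line (P1,P2 fixed per line; P3,P4 runs 00..11 left to right):
  rows 0-3 [P1,P2=00]: 0011  = hex 3
  rows 4-7 [P1,P2=01]: 0011  = hex 3
  rows 8-11 [P1,P2=10]: 0000  = hex 0
  rows 12-15 [P1,P2=11]: 0000  = hex 0
Output column (row 0 .. row 15) = 0011001100000000
Output column grouped in 4s = 0011 0011 0000 0000 = 0x3300
Convert to decimal digit by digit (value = value*16 + digit):
  3 -> 3
  3*16 + 3 = 51
  51*16 + 0 = 816
  816*16 + 0 = 13056
Decimal = 13056

13056


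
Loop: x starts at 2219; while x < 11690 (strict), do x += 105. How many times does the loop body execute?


Step 1: x goes from 2219 toward 11690 by 105; the body runs while x<11690, so iterations = ceil((bound-start)/step)
Step 2: Distance=9471
Step 3: ceil(9471/105)=91

91


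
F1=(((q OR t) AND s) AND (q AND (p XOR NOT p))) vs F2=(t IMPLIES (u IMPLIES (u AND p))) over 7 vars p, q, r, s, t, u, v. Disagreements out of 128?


F1 = (((q OR t) AND s) AND (q AND (p XOR NOT p)))
F2 = (t IMPLIES (u IMPLIES (u AND p)))
Evaluate both on each of 128 rows (bits = p,q,r,s,t,u,v):
  row 0 [0000000]: F1=0 F2=1 (differ) -> 1
  row 1 [0000001]: F1=0 F2=1 (differ) -> 1
  row 2 [0000010]: F1=0 F2=1 (differ) -> 1
  row 3 [0000011]: F1=0 F2=1 (differ) -> 1
  row 4 [0000100]: F1=0 F2=1 (differ) -> 1
  (every remaining row is evaluated the same way; all 128 results are listed next)
Full result column, 8 rows per line (p,q,r,s fixed per line; t,u,v runs 000..111 left to right):
  rows 0-7 [p,q,r,s=0000]: 11111100  (ones: 6)
  rows 8-15 [p,q,r,s=0001]: 11111100  (ones: 6)
  rows 16-23 [p,q,r,s=0010]: 11111100  (ones: 6)
  rows 24-31 [p,q,r,s=0011]: 11111100  (ones: 6)
  rows 32-39 [p,q,r,s=0100]: 11111100  (ones: 6)
  rows 40-47 [p,q,r,s=0101]: 00000011  (ones: 2)
  rows 48-55 [p,q,r,s=0110]: 11111100  (ones: 6)
  rows 56-63 [p,q,r,s=0111]: 00000011  (ones: 2)
  rows 64-71 [p,q,r,s=1000]: 11111111  (ones: 8)
  rows 72-79 [p,q,r,s=1001]: 11111111  (ones: 8)
  rows 80-87 [p,q,r,s=1010]: 11111111  (ones: 8)
  rows 88-95 [p,q,r,s=1011]: 11111111  (ones: 8)
  rows 96-103 [p,q,r,s=1100]: 11111111  (ones: 8)
  rows 104-111 [p,q,r,s=1101]: 00000000  (ones: 0)
  rows 112-119 [p,q,r,s=1110]: 11111111  (ones: 8)
  rows 120-127 [p,q,r,s=1111]: 00000000  (ones: 0)
Disagreements = 6+6+6+6+6+2+6+2+8+8+8+8+8+0+8+0 = 88

88


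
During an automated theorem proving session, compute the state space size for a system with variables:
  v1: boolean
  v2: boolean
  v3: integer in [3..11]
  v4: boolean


State space = product of domain sizes of all variables.
Domain sizes:
  v1 (boolean): 2
  v2 (boolean): 2
  v3 (integer in [3..11]): 9
  v4 (boolean): 2
Product = 2 * 2 * 9 * 2 = 72

72


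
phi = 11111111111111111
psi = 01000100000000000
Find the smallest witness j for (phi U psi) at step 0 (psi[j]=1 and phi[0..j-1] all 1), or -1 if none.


(phi U psi) at 0: need smallest j with psi[j]=1 and phi[i]=1 for all i in [0,j).
Scan from step 0:
  step 0: phi=1, psi=0 -> continue
  step 1: psi=1 and phi held for [0,1) -> witness found
Witness step = 1

1


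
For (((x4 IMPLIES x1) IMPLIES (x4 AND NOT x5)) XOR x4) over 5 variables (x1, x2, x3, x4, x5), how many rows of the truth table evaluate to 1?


Formula: (((x4 IMPLIES x1) IMPLIES (x4 AND NOT x5)) XOR x4) over 5 vars (32 rows)
Evaluate each row (x1, x2, x3, x4, x5 as bits, MSB first):
  row 0 [00000]: (((0 IMPLIES 0) IMPLIES (0 AND NOT 0)) XOR 0) -> 0
  row 1 [00001]: (((0 IMPLIES 0) IMPLIES (0 AND NOT 1)) XOR 0) -> 0
  row 2 [00010]: (((1 IMPLIES 0) IMPLIES (1 AND NOT 0)) XOR 1) -> 0
  row 3 [00011]: (((1 IMPLIES 0) IMPLIES (1 AND NOT 1)) XOR 1) -> 0
  row 4 [00100]: (((0 IMPLIES 0) IMPLIES (0 AND NOT 0)) XOR 0) -> 0
  row 5 [00101]: (((0 IMPLIES 0) IMPLIES (0 AND NOT 1)) XOR 0) -> 0
  row 6 [00110]: (((1 IMPLIES 0) IMPLIES (1 AND NOT 0)) XOR 1) -> 0
  row 7 [00111]: (((1 IMPLIES 0) IMPLIES (1 AND NOT 1)) XOR 1) -> 0
  row 8 [01000]: (((0 IMPLIES 0) IMPLIES (0 AND NOT 0)) XOR 0) -> 0
  row 9 [01001]: (((0 IMPLIES 0) IMPLIES (0 AND NOT 1)) XOR 0) -> 0
  row 10 [01010]: (((1 IMPLIES 0) IMPLIES (1 AND NOT 0)) XOR 1) -> 0
  row 11 [01011]: (((1 IMPLIES 0) IMPLIES (1 AND NOT 1)) XOR 1) -> 0
  row 12 [01100]: (((0 IMPLIES 0) IMPLIES (0 AND NOT 0)) XOR 0) -> 0
  row 13 [01101]: (((0 IMPLIES 0) IMPLIES (0 AND NOT 1)) XOR 0) -> 0
  row 14 [01110]: (((1 IMPLIES 0) IMPLIES (1 AND NOT 0)) XOR 1) -> 0
  row 15 [01111]: (((1 IMPLIES 0) IMPLIES (1 AND NOT 1)) XOR 1) -> 0
  row 16 [10000]: (((0 IMPLIES 1) IMPLIES (0 AND NOT 0)) XOR 0) -> 0
  row 17 [10001]: (((0 IMPLIES 1) IMPLIES (0 AND NOT 1)) XOR 0) -> 0
  row 18 [10010]: (((1 IMPLIES 1) IMPLIES (1 AND NOT 0)) XOR 1) -> 0
  row 19 [10011]: (((1 IMPLIES 1) IMPLIES (1 AND NOT 1)) XOR 1) -> 1
  row 20 [10100]: (((0 IMPLIES 1) IMPLIES (0 AND NOT 0)) XOR 0) -> 0
  row 21 [10101]: (((0 IMPLIES 1) IMPLIES (0 AND NOT 1)) XOR 0) -> 0
  row 22 [10110]: (((1 IMPLIES 1) IMPLIES (1 AND NOT 0)) XOR 1) -> 0
  row 23 [10111]: (((1 IMPLIES 1) IMPLIES (1 AND NOT 1)) XOR 1) -> 1
  row 24 [11000]: (((0 IMPLIES 1) IMPLIES (0 AND NOT 0)) XOR 0) -> 0
  row 25 [11001]: (((0 IMPLIES 1) IMPLIES (0 AND NOT 1)) XOR 0) -> 0
  row 26 [11010]: (((1 IMPLIES 1) IMPLIES (1 AND NOT 0)) XOR 1) -> 0
  row 27 [11011]: (((1 IMPLIES 1) IMPLIES (1 AND NOT 1)) XOR 1) -> 1
  row 28 [11100]: (((0 IMPLIES 1) IMPLIES (0 AND NOT 0)) XOR 0) -> 0
  row 29 [11101]: (((0 IMPLIES 1) IMPLIES (0 AND NOT 1)) XOR 0) -> 0
  row 30 [11110]: (((1 IMPLIES 1) IMPLIES (1 AND NOT 0)) XOR 1) -> 0
  row 31 [11111]: (((1 IMPLIES 1) IMPLIES (1 AND NOT 1)) XOR 1) -> 1
Full result column, 8 rows per line (x1,x2 fixed per line; x3,x4,x5 runs 000..111 left to right):
  rows 0-7 [x1,x2=00]: 00000000  (ones: 0)
  rows 8-15 [x1,x2=01]: 00000000  (ones: 0)
  rows 16-23 [x1,x2=10]: 00010001  (ones: 2)
  rows 24-31 [x1,x2=11]: 00010001  (ones: 2)
Count of 1-rows = 0+0+2+2 = 4

4


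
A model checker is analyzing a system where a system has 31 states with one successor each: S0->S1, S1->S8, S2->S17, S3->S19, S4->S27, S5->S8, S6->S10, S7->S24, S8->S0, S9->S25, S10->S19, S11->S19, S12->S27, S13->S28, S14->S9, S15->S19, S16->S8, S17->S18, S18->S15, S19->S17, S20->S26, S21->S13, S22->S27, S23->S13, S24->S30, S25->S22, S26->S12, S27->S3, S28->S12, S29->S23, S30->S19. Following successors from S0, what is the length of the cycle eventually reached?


Trace from S0 until a state repeats:
  S0 -> S1 -> S8 -> S0
S0 first seen at step 0, revisited at step 3.
Cycle length = 3 - 0 = 3

3


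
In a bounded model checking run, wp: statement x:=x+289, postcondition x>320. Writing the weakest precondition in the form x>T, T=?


Formula: wp(x:=E, P) = P[E/x] (substitute E for x in postcondition)
Step 1: Postcondition: x>320
Step 2: Substitute x+289 for x: x+289>320
Step 3: Solve for x: x > 320-289 = 31

31


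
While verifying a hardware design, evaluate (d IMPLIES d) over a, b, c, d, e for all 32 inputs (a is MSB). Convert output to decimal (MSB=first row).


Formula: (d IMPLIES d) over a, b, c, d, e (32 rows)
Evaluate each row (bits = a,b,c,d,e, MSB first):
  row 0 [00000]: (0 IMPLIES 0) -> 1
  row 1 [00001]: (0 IMPLIES 0) -> 1
  row 2 [00010]: (1 IMPLIES 1) -> 1
  row 3 [00011]: (1 IMPLIES 1) -> 1
  row 4 [00100]: (0 IMPLIES 0) -> 1
  row 5 [00101]: (0 IMPLIES 0) -> 1
  row 6 [00110]: (1 IMPLIES 1) -> 1
  row 7 [00111]: (1 IMPLIES 1) -> 1
  row 8 [01000]: (0 IMPLIES 0) -> 1
  row 9 [01001]: (0 IMPLIES 0) -> 1
  row 10 [01010]: (1 IMPLIES 1) -> 1
  row 11 [01011]: (1 IMPLIES 1) -> 1
  row 12 [01100]: (0 IMPLIES 0) -> 1
  row 13 [01101]: (0 IMPLIES 0) -> 1
  row 14 [01110]: (1 IMPLIES 1) -> 1
  row 15 [01111]: (1 IMPLIES 1) -> 1
  row 16 [10000]: (0 IMPLIES 0) -> 1
  row 17 [10001]: (0 IMPLIES 0) -> 1
  row 18 [10010]: (1 IMPLIES 1) -> 1
  row 19 [10011]: (1 IMPLIES 1) -> 1
  row 20 [10100]: (0 IMPLIES 0) -> 1
  row 21 [10101]: (0 IMPLIES 0) -> 1
  row 22 [10110]: (1 IMPLIES 1) -> 1
  row 23 [10111]: (1 IMPLIES 1) -> 1
  row 24 [11000]: (0 IMPLIES 0) -> 1
  row 25 [11001]: (0 IMPLIES 0) -> 1
  row 26 [11010]: (1 IMPLIES 1) -> 1
  row 27 [11011]: (1 IMPLIES 1) -> 1
  row 28 [11100]: (0 IMPLIES 0) -> 1
  row 29 [11101]: (0 IMPLIES 0) -> 1
  row 30 [11110]: (1 IMPLIES 1) -> 1
  row 31 [11111]: (1 IMPLIES 1) -> 1
Full result column, 4 rows per line (a,b,c fixed per line; d,e runs 00..11 left to right):
  rows 0-3 [a,b,c=000]: 1111  = hex F
  rows 4-7 [a,b,c=001]: 1111  = hex F
  rows 8-11 [a,b,c=010]: 1111  = hex F
  rows 12-15 [a,b,c=011]: 1111  = hex F
  rows 16-19 [a,b,c=100]: 1111  = hex F
  rows 20-23 [a,b,c=101]: 1111  = hex F
  rows 24-27 [a,b,c=110]: 1111  = hex F
  rows 28-31 [a,b,c=111]: 1111  = hex F
Output column (row 0 .. row 31) = 11111111111111111111111111111111
Output column grouped in 4s = 1111 1111 1111 1111 1111 1111 1111 1111 = 0xFFFFFFFF
Convert to decimal digit by digit (value = value*16 + digit):
  F -> 15
  15*16 + 15 (F) = 255
  255*16 + 15 (F) = 4095
  4095*16 + 15 (F) = 65535
  65535*16 + 15 (F) = 1048575
  1048575*16 + 15 (F) = 16777215
  16777215*16 + 15 (F) = 268435455
  268435455*16 + 15 (F) = 4294967295
Decimal = 4294967295

4294967295


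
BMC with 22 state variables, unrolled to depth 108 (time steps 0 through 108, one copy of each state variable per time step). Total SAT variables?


BMC unrolls to depth k, creating one copy of each state var for steps 0..k.
Step count = 108 + 1 = 109 (steps 0 through 108)
Vars per step = 22
Total = 22 * 109 = 2398

2398


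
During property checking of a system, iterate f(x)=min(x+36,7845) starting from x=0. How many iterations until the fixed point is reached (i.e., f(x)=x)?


Step 1: x=0, cap=7845, increment=36
Step 2: x grows by 36 each step until capped at 7845; fixed point is x=7845
Step 3: iterations = ceil(7845/36) = 218

218


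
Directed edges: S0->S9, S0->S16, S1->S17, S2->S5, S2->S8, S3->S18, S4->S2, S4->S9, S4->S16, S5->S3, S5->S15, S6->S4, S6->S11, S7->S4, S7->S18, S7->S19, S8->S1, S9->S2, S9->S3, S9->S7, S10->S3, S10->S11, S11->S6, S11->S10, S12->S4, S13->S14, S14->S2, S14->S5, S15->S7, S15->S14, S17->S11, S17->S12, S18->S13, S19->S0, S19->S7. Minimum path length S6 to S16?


BFS layer-by-layer from S6:
  dist 0: {S6}
  dist 1: {S4, S11}
  dist 2: {S2, S9, S10, S16}
  -> S16 reached at distance 2
Shortest path length = 2

2


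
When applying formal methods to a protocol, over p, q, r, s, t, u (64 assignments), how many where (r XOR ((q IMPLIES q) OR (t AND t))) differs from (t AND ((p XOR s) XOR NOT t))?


F1 = (r XOR ((q IMPLIES q) OR (t AND t)))
F2 = (t AND ((p XOR s) XOR NOT t))
Evaluate both on each of 64 rows (bits = p,q,r,s,t,u):
  row 0 [000000]: F1=1 F2=0 (differ) -> 1
  row 1 [000001]: F1=1 F2=0 (differ) -> 1
  row 2 [000010]: F1=1 F2=0 (differ) -> 1
  row 3 [000011]: F1=1 F2=0 (differ) -> 1
  row 4 [000100]: F1=1 F2=0 (differ) -> 1
  (every remaining row is evaluated the same way; all 64 results are listed next)
Full result column, 8 rows per line (p,q,r fixed per line; s,t,u runs 000..111 left to right):
  rows 0-7 [p,q,r=000]: 11111100  (ones: 6)
  rows 8-15 [p,q,r=001]: 00000011  (ones: 2)
  rows 16-23 [p,q,r=010]: 11111100  (ones: 6)
  rows 24-31 [p,q,r=011]: 00000011  (ones: 2)
  rows 32-39 [p,q,r=100]: 11001111  (ones: 6)
  rows 40-47 [p,q,r=101]: 00110000  (ones: 2)
  rows 48-55 [p,q,r=110]: 11001111  (ones: 6)
  rows 56-63 [p,q,r=111]: 00110000  (ones: 2)
Disagreements = 6+2+6+2+6+2+6+2 = 32

32


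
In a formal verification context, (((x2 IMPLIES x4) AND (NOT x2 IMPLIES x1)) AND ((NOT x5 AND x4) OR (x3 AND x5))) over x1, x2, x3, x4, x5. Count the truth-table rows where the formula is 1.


Formula: (((x2 IMPLIES x4) AND (NOT x2 IMPLIES x1)) AND ((NOT x5 AND x4) OR (x3 AND x5))) over 5 vars (32 rows)
Evaluate each row (x1, x2, x3, x4, x5 as bits, MSB first):
  row 0 [00000]: (((0 IMPLIES 0) AND (NOT 0 IMPLIES 0)) AND ((NOT 0 AND 0) OR (0 AND 0))) -> 0
  row 1 [00001]: (((0 IMPLIES 0) AND (NOT 0 IMPLIES 0)) AND ((NOT 1 AND 0) OR (0 AND 1))) -> 0
  row 2 [00010]: (((0 IMPLIES 1) AND (NOT 0 IMPLIES 0)) AND ((NOT 0 AND 1) OR (0 AND 0))) -> 0
  row 3 [00011]: (((0 IMPLIES 1) AND (NOT 0 IMPLIES 0)) AND ((NOT 1 AND 1) OR (0 AND 1))) -> 0
  row 4 [00100]: (((0 IMPLIES 0) AND (NOT 0 IMPLIES 0)) AND ((NOT 0 AND 0) OR (1 AND 0))) -> 0
  row 5 [00101]: (((0 IMPLIES 0) AND (NOT 0 IMPLIES 0)) AND ((NOT 1 AND 0) OR (1 AND 1))) -> 0
  row 6 [00110]: (((0 IMPLIES 1) AND (NOT 0 IMPLIES 0)) AND ((NOT 0 AND 1) OR (1 AND 0))) -> 0
  row 7 [00111]: (((0 IMPLIES 1) AND (NOT 0 IMPLIES 0)) AND ((NOT 1 AND 1) OR (1 AND 1))) -> 0
  row 8 [01000]: (((1 IMPLIES 0) AND (NOT 1 IMPLIES 0)) AND ((NOT 0 AND 0) OR (0 AND 0))) -> 0
  row 9 [01001]: (((1 IMPLIES 0) AND (NOT 1 IMPLIES 0)) AND ((NOT 1 AND 0) OR (0 AND 1))) -> 0
  row 10 [01010]: (((1 IMPLIES 1) AND (NOT 1 IMPLIES 0)) AND ((NOT 0 AND 1) OR (0 AND 0))) -> 1
  row 11 [01011]: (((1 IMPLIES 1) AND (NOT 1 IMPLIES 0)) AND ((NOT 1 AND 1) OR (0 AND 1))) -> 0
  row 12 [01100]: (((1 IMPLIES 0) AND (NOT 1 IMPLIES 0)) AND ((NOT 0 AND 0) OR (1 AND 0))) -> 0
  row 13 [01101]: (((1 IMPLIES 0) AND (NOT 1 IMPLIES 0)) AND ((NOT 1 AND 0) OR (1 AND 1))) -> 0
  row 14 [01110]: (((1 IMPLIES 1) AND (NOT 1 IMPLIES 0)) AND ((NOT 0 AND 1) OR (1 AND 0))) -> 1
  row 15 [01111]: (((1 IMPLIES 1) AND (NOT 1 IMPLIES 0)) AND ((NOT 1 AND 1) OR (1 AND 1))) -> 1
  row 16 [10000]: (((0 IMPLIES 0) AND (NOT 0 IMPLIES 1)) AND ((NOT 0 AND 0) OR (0 AND 0))) -> 0
  row 17 [10001]: (((0 IMPLIES 0) AND (NOT 0 IMPLIES 1)) AND ((NOT 1 AND 0) OR (0 AND 1))) -> 0
  row 18 [10010]: (((0 IMPLIES 1) AND (NOT 0 IMPLIES 1)) AND ((NOT 0 AND 1) OR (0 AND 0))) -> 1
  row 19 [10011]: (((0 IMPLIES 1) AND (NOT 0 IMPLIES 1)) AND ((NOT 1 AND 1) OR (0 AND 1))) -> 0
  row 20 [10100]: (((0 IMPLIES 0) AND (NOT 0 IMPLIES 1)) AND ((NOT 0 AND 0) OR (1 AND 0))) -> 0
  row 21 [10101]: (((0 IMPLIES 0) AND (NOT 0 IMPLIES 1)) AND ((NOT 1 AND 0) OR (1 AND 1))) -> 1
  row 22 [10110]: (((0 IMPLIES 1) AND (NOT 0 IMPLIES 1)) AND ((NOT 0 AND 1) OR (1 AND 0))) -> 1
  row 23 [10111]: (((0 IMPLIES 1) AND (NOT 0 IMPLIES 1)) AND ((NOT 1 AND 1) OR (1 AND 1))) -> 1
  row 24 [11000]: (((1 IMPLIES 0) AND (NOT 1 IMPLIES 1)) AND ((NOT 0 AND 0) OR (0 AND 0))) -> 0
  row 25 [11001]: (((1 IMPLIES 0) AND (NOT 1 IMPLIES 1)) AND ((NOT 1 AND 0) OR (0 AND 1))) -> 0
  row 26 [11010]: (((1 IMPLIES 1) AND (NOT 1 IMPLIES 1)) AND ((NOT 0 AND 1) OR (0 AND 0))) -> 1
  row 27 [11011]: (((1 IMPLIES 1) AND (NOT 1 IMPLIES 1)) AND ((NOT 1 AND 1) OR (0 AND 1))) -> 0
  row 28 [11100]: (((1 IMPLIES 0) AND (NOT 1 IMPLIES 1)) AND ((NOT 0 AND 0) OR (1 AND 0))) -> 0
  row 29 [11101]: (((1 IMPLIES 0) AND (NOT 1 IMPLIES 1)) AND ((NOT 1 AND 0) OR (1 AND 1))) -> 0
  row 30 [11110]: (((1 IMPLIES 1) AND (NOT 1 IMPLIES 1)) AND ((NOT 0 AND 1) OR (1 AND 0))) -> 1
  row 31 [11111]: (((1 IMPLIES 1) AND (NOT 1 IMPLIES 1)) AND ((NOT 1 AND 1) OR (1 AND 1))) -> 1
Full result column, 8 rows per line (x1,x2 fixed per line; x3,x4,x5 runs 000..111 left to right):
  rows 0-7 [x1,x2=00]: 00000000  (ones: 0)
  rows 8-15 [x1,x2=01]: 00100011  (ones: 3)
  rows 16-23 [x1,x2=10]: 00100111  (ones: 4)
  rows 24-31 [x1,x2=11]: 00100011  (ones: 3)
Count of 1-rows = 0+3+4+3 = 10

10


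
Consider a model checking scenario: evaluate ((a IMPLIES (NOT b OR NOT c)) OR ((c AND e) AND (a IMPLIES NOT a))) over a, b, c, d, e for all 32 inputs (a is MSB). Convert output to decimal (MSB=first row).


Formula: ((a IMPLIES (NOT b OR NOT c)) OR ((c AND e) AND (a IMPLIES NOT a))) over a, b, c, d, e (32 rows)
Evaluate each row (bits = a,b,c,d,e, MSB first):
  row 0 [00000]: ((0 IMPLIES (NOT 0 OR NOT 0)) OR ((0 AND 0) AND (0 IMPLIES NOT 0))) -> 1
  row 1 [00001]: ((0 IMPLIES (NOT 0 OR NOT 0)) OR ((0 AND 1) AND (0 IMPLIES NOT 0))) -> 1
  row 2 [00010]: ((0 IMPLIES (NOT 0 OR NOT 0)) OR ((0 AND 0) AND (0 IMPLIES NOT 0))) -> 1
  row 3 [00011]: ((0 IMPLIES (NOT 0 OR NOT 0)) OR ((0 AND 1) AND (0 IMPLIES NOT 0))) -> 1
  row 4 [00100]: ((0 IMPLIES (NOT 0 OR NOT 1)) OR ((1 AND 0) AND (0 IMPLIES NOT 0))) -> 1
  row 5 [00101]: ((0 IMPLIES (NOT 0 OR NOT 1)) OR ((1 AND 1) AND (0 IMPLIES NOT 0))) -> 1
  row 6 [00110]: ((0 IMPLIES (NOT 0 OR NOT 1)) OR ((1 AND 0) AND (0 IMPLIES NOT 0))) -> 1
  row 7 [00111]: ((0 IMPLIES (NOT 0 OR NOT 1)) OR ((1 AND 1) AND (0 IMPLIES NOT 0))) -> 1
  row 8 [01000]: ((0 IMPLIES (NOT 1 OR NOT 0)) OR ((0 AND 0) AND (0 IMPLIES NOT 0))) -> 1
  row 9 [01001]: ((0 IMPLIES (NOT 1 OR NOT 0)) OR ((0 AND 1) AND (0 IMPLIES NOT 0))) -> 1
  row 10 [01010]: ((0 IMPLIES (NOT 1 OR NOT 0)) OR ((0 AND 0) AND (0 IMPLIES NOT 0))) -> 1
  row 11 [01011]: ((0 IMPLIES (NOT 1 OR NOT 0)) OR ((0 AND 1) AND (0 IMPLIES NOT 0))) -> 1
  row 12 [01100]: ((0 IMPLIES (NOT 1 OR NOT 1)) OR ((1 AND 0) AND (0 IMPLIES NOT 0))) -> 1
  row 13 [01101]: ((0 IMPLIES (NOT 1 OR NOT 1)) OR ((1 AND 1) AND (0 IMPLIES NOT 0))) -> 1
  row 14 [01110]: ((0 IMPLIES (NOT 1 OR NOT 1)) OR ((1 AND 0) AND (0 IMPLIES NOT 0))) -> 1
  row 15 [01111]: ((0 IMPLIES (NOT 1 OR NOT 1)) OR ((1 AND 1) AND (0 IMPLIES NOT 0))) -> 1
  row 16 [10000]: ((1 IMPLIES (NOT 0 OR NOT 0)) OR ((0 AND 0) AND (1 IMPLIES NOT 1))) -> 1
  row 17 [10001]: ((1 IMPLIES (NOT 0 OR NOT 0)) OR ((0 AND 1) AND (1 IMPLIES NOT 1))) -> 1
  row 18 [10010]: ((1 IMPLIES (NOT 0 OR NOT 0)) OR ((0 AND 0) AND (1 IMPLIES NOT 1))) -> 1
  row 19 [10011]: ((1 IMPLIES (NOT 0 OR NOT 0)) OR ((0 AND 1) AND (1 IMPLIES NOT 1))) -> 1
  row 20 [10100]: ((1 IMPLIES (NOT 0 OR NOT 1)) OR ((1 AND 0) AND (1 IMPLIES NOT 1))) -> 1
  row 21 [10101]: ((1 IMPLIES (NOT 0 OR NOT 1)) OR ((1 AND 1) AND (1 IMPLIES NOT 1))) -> 1
  row 22 [10110]: ((1 IMPLIES (NOT 0 OR NOT 1)) OR ((1 AND 0) AND (1 IMPLIES NOT 1))) -> 1
  row 23 [10111]: ((1 IMPLIES (NOT 0 OR NOT 1)) OR ((1 AND 1) AND (1 IMPLIES NOT 1))) -> 1
  row 24 [11000]: ((1 IMPLIES (NOT 1 OR NOT 0)) OR ((0 AND 0) AND (1 IMPLIES NOT 1))) -> 1
  row 25 [11001]: ((1 IMPLIES (NOT 1 OR NOT 0)) OR ((0 AND 1) AND (1 IMPLIES NOT 1))) -> 1
  row 26 [11010]: ((1 IMPLIES (NOT 1 OR NOT 0)) OR ((0 AND 0) AND (1 IMPLIES NOT 1))) -> 1
  row 27 [11011]: ((1 IMPLIES (NOT 1 OR NOT 0)) OR ((0 AND 1) AND (1 IMPLIES NOT 1))) -> 1
  row 28 [11100]: ((1 IMPLIES (NOT 1 OR NOT 1)) OR ((1 AND 0) AND (1 IMPLIES NOT 1))) -> 0
  row 29 [11101]: ((1 IMPLIES (NOT 1 OR NOT 1)) OR ((1 AND 1) AND (1 IMPLIES NOT 1))) -> 0
  row 30 [11110]: ((1 IMPLIES (NOT 1 OR NOT 1)) OR ((1 AND 0) AND (1 IMPLIES NOT 1))) -> 0
  row 31 [11111]: ((1 IMPLIES (NOT 1 OR NOT 1)) OR ((1 AND 1) AND (1 IMPLIES NOT 1))) -> 0
Full result column, 4 rows per line (a,b,c fixed per line; d,e runs 00..11 left to right):
  rows 0-3 [a,b,c=000]: 1111  = hex F
  rows 4-7 [a,b,c=001]: 1111  = hex F
  rows 8-11 [a,b,c=010]: 1111  = hex F
  rows 12-15 [a,b,c=011]: 1111  = hex F
  rows 16-19 [a,b,c=100]: 1111  = hex F
  rows 20-23 [a,b,c=101]: 1111  = hex F
  rows 24-27 [a,b,c=110]: 1111  = hex F
  rows 28-31 [a,b,c=111]: 0000  = hex 0
Output column (row 0 .. row 31) = 11111111111111111111111111110000
Output column grouped in 4s = 1111 1111 1111 1111 1111 1111 1111 0000 = 0xFFFFFFF0
Convert to decimal digit by digit (value = value*16 + digit):
  F -> 15
  15*16 + 15 (F) = 255
  255*16 + 15 (F) = 4095
  4095*16 + 15 (F) = 65535
  65535*16 + 15 (F) = 1048575
  1048575*16 + 15 (F) = 16777215
  16777215*16 + 15 (F) = 268435455
  268435455*16 + 0 = 4294967280
Decimal = 4294967280

4294967280


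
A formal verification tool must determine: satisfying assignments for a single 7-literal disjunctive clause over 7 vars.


Step 1: Total=2^7=128
Step 2: Unsat when all 7 false: 2^0=1
Step 3: Sat=128-1=127

127


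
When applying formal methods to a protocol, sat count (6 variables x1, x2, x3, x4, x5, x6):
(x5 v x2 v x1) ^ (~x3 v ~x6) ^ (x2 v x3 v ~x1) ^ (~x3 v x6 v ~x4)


CNF with 4 clauses over 6 vars (64 assignments).
An assignment satisfies CNF iff every clause has >=1 true literal.
Check each row (bits = x1,x2,x3,x4,x5,x6; clause T/F shown):
  row 0 [000000]: clauses=FTTT -> 0
  row 1 [000001]: clauses=FTTT -> 0
  row 2 [000010]: clauses=TTTT -> 1
  row 3 [000011]: clauses=TTTT -> 1
  row 4 [000100]: clauses=FTTT -> 0
  (every remaining row is evaluated the same way; all 64 results are listed next)
Full result column, 8 rows per line (x1,x2,x3 fixed per line; x4,x5,x6 runs 000..111 left to right):
  rows 0-7 [x1,x2,x3=000]: 00110011  (ones: 4)
  rows 8-15 [x1,x2,x3=001]: 00100000  (ones: 1)
  rows 16-23 [x1,x2,x3=010]: 11111111  (ones: 8)
  rows 24-31 [x1,x2,x3=011]: 10100000  (ones: 2)
  rows 32-39 [x1,x2,x3=100]: 00000000  (ones: 0)
  rows 40-47 [x1,x2,x3=101]: 10100000  (ones: 2)
  rows 48-55 [x1,x2,x3=110]: 11111111  (ones: 8)
  rows 56-63 [x1,x2,x3=111]: 10100000  (ones: 2)
Satisfying assignments = 4+1+8+2+0+2+8+2 = 27

27


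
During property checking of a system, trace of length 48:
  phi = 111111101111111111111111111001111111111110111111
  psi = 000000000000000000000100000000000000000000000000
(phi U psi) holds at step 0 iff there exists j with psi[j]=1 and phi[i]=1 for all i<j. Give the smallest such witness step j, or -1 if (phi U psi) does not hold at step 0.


(phi U psi) at 0: need smallest j with psi[j]=1 and phi[i]=1 for all i in [0,j).
Scan from step 0:
  step 0: phi=1, psi=0 -> continue
  step 1: phi=1, psi=0 -> continue
  step 2: phi=1, psi=0 -> continue
  step 3: phi=1, psi=0 -> continue
  step 7: phi=0 -> phi-prefix broken from here
  step 21: psi=1 but phi already failed -> not a witness
  end of trace: no witness -> -1
Witness step = -1

-1


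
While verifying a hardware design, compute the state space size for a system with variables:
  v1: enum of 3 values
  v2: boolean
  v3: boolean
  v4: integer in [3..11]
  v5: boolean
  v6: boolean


State space = product of domain sizes of all variables.
Domain sizes:
  v1 (enum of 3 values): 3
  v2 (boolean): 2
  v3 (boolean): 2
  v4 (integer in [3..11]): 9
  v5 (boolean): 2
  v6 (boolean): 2
Product = 3 * 2 * 2 * 9 * 2 * 2 = 432

432


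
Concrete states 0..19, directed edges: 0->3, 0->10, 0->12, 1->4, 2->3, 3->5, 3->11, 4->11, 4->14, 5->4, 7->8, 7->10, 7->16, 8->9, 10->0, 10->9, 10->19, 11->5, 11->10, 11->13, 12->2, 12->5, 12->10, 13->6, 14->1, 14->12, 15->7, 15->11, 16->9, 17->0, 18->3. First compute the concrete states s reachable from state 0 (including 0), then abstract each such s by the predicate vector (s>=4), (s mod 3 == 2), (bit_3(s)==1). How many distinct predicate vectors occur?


BFS from 0:
Concrete reachable: {0, 1, 2, 3, 4, 5, 6, 9, 10, 11, 12, 13, 14, 19}
Abstract via predicates (s>=4), (s mod 3 == 2), (bit_3(s)==1):
  (0,0,0) <- {0, 1, 3}
  (0,1,0) <- {2}
  (1,0,0) <- {4, 6, 19}
  (1,0,1) <- {9, 10, 12, 13}
  (1,1,0) <- {5}
  (1,1,1) <- {11, 14}
Distinct abstract states = 6

6


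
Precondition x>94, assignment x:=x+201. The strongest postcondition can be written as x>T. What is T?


Formula: sp(P, x:=E) = exists old_x. (x = E[old_x/x]) AND P[old_x/x] (old_x is the value of x before the assignment; eliminate old_x by solving x = E[old_x/x] for old_x)
Step 1: Precondition P: x>94, i.e. old_x > 94
Step 2: Assignment gives x = old_x + 201, so old_x = x - 201
Step 3: Substitute into P: x - 201 > 94
Step 4: Simplify: x > 94+201 = 295

295


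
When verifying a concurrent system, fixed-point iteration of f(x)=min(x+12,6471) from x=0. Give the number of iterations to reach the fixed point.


Step 1: x=0, cap=6471, increment=12
Step 2: x grows by 12 each step until capped at 6471; fixed point is x=6471
Step 3: iterations = ceil(6471/12) = 540

540


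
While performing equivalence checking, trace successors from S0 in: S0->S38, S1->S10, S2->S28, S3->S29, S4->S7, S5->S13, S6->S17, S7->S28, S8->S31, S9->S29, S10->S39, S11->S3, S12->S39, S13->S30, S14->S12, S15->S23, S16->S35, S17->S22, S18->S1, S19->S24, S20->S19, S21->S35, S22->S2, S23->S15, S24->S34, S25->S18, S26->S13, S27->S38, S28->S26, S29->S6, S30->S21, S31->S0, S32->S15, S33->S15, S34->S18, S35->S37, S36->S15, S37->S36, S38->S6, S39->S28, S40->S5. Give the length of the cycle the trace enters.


Trace from S0 until a state repeats:
  S0 -> S38 -> S6 -> S17 -> S22 -> S2 -> S28 -> S26 -> S13 -> S30 -> S21 -> S35 -> S37 -> S36 -> S15 -> S23 -> S15
S15 first seen at step 14, revisited at step 16.
Cycle length = 16 - 14 = 2

2


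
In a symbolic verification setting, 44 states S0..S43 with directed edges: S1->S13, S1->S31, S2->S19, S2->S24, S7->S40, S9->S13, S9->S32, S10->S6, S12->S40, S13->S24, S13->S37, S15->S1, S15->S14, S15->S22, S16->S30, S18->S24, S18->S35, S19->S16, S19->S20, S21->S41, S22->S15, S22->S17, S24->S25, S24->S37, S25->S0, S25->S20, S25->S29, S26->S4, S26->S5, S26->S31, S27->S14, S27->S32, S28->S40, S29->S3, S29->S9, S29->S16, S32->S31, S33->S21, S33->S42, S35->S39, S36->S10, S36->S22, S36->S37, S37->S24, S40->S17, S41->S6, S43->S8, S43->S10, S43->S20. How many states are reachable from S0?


BFS from S0:
  layer 0: {S0}
Reachable set: {S0}
Count = 1

1


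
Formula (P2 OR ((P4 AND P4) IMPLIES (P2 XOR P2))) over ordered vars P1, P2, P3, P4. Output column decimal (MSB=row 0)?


Formula: (P2 OR ((P4 AND P4) IMPLIES (P2 XOR P2))) over P1, P2, P3, P4 (16 rows)
Evaluate each row (bits = P1,P2,P3,P4, MSB first):
  row 0 [0000]: (0 OR ((0 AND 0) IMPLIES (0 XOR 0))) -> 1
  row 1 [0001]: (0 OR ((1 AND 1) IMPLIES (0 XOR 0))) -> 0
  row 2 [0010]: (0 OR ((0 AND 0) IMPLIES (0 XOR 0))) -> 1
  row 3 [0011]: (0 OR ((1 AND 1) IMPLIES (0 XOR 0))) -> 0
  row 4 [0100]: (1 OR ((0 AND 0) IMPLIES (1 XOR 1))) -> 1
  row 5 [0101]: (1 OR ((1 AND 1) IMPLIES (1 XOR 1))) -> 1
  row 6 [0110]: (1 OR ((0 AND 0) IMPLIES (1 XOR 1))) -> 1
  row 7 [0111]: (1 OR ((1 AND 1) IMPLIES (1 XOR 1))) -> 1
  row 8 [1000]: (0 OR ((0 AND 0) IMPLIES (0 XOR 0))) -> 1
  row 9 [1001]: (0 OR ((1 AND 1) IMPLIES (0 XOR 0))) -> 0
  row 10 [1010]: (0 OR ((0 AND 0) IMPLIES (0 XOR 0))) -> 1
  row 11 [1011]: (0 OR ((1 AND 1) IMPLIES (0 XOR 0))) -> 0
  row 12 [1100]: (1 OR ((0 AND 0) IMPLIES (1 XOR 1))) -> 1
  row 13 [1101]: (1 OR ((1 AND 1) IMPLIES (1 XOR 1))) -> 1
  row 14 [1110]: (1 OR ((0 AND 0) IMPLIES (1 XOR 1))) -> 1
  row 15 [1111]: (1 OR ((1 AND 1) IMPLIES (1 XOR 1))) -> 1
Full result column, 4 rows per line (P1,P2 fixed per line; P3,P4 runs 00..11 left to right):
  rows 0-3 [P1,P2=00]: 1010  = hex A
  rows 4-7 [P1,P2=01]: 1111  = hex F
  rows 8-11 [P1,P2=10]: 1010  = hex A
  rows 12-15 [P1,P2=11]: 1111  = hex F
Output column (row 0 .. row 15) = 1010111110101111
Output column grouped in 4s = 1010 1111 1010 1111 = 0xAFAF
Convert to decimal digit by digit (value = value*16 + digit):
  A -> 10
  10*16 + 15 (F) = 175
  175*16 + 10 (A) = 2810
  2810*16 + 15 (F) = 44975
Decimal = 44975

44975


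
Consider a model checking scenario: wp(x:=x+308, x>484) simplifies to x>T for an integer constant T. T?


Formula: wp(x:=E, P) = P[E/x] (substitute E for x in postcondition)
Step 1: Postcondition: x>484
Step 2: Substitute x+308 for x: x+308>484
Step 3: Solve for x: x > 484-308 = 176

176


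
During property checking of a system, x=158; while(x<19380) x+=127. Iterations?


Step 1: x goes from 158 toward 19380 by 127; the body runs while x<19380, so iterations = ceil((bound-start)/step)
Step 2: Distance=19222
Step 3: ceil(19222/127)=152

152


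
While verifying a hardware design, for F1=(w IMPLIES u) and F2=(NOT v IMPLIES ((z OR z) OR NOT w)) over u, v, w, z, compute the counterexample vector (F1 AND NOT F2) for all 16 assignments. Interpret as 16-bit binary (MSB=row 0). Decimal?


F1 = (w IMPLIES u)
F2 = (NOT v IMPLIES ((z OR z) OR NOT w))
Counterexample to F1=>F2 is where F1=1 and F2=0.
Evaluate each row (bits = u,v,w,z, MSB first):
  row 0 [0000]: F1=1 F2=1 -> F1&~F2 -> 0
  row 1 [0001]: F1=1 F2=1 -> F1&~F2 -> 0
  row 2 [0010]: F1=0 F2=0 -> F1&~F2 -> 0
  row 3 [0011]: F1=0 F2=1 -> F1&~F2 -> 0
  row 4 [0100]: F1=1 F2=1 -> F1&~F2 -> 0
  row 5 [0101]: F1=1 F2=1 -> F1&~F2 -> 0
  row 6 [0110]: F1=0 F2=1 -> F1&~F2 -> 0
  row 7 [0111]: F1=0 F2=1 -> F1&~F2 -> 0
  row 8 [1000]: F1=1 F2=1 -> F1&~F2 -> 0
  row 9 [1001]: F1=1 F2=1 -> F1&~F2 -> 0
  row 10 [1010]: F1=1 F2=0 -> F1&~F2 -> 1
  row 11 [1011]: F1=1 F2=1 -> F1&~F2 -> 0
  row 12 [1100]: F1=1 F2=1 -> F1&~F2 -> 0
  row 13 [1101]: F1=1 F2=1 -> F1&~F2 -> 0
  row 14 [1110]: F1=1 F2=1 -> F1&~F2 -> 0
  row 15 [1111]: F1=1 F2=1 -> F1&~F2 -> 0
Full result column, 4 rows per line (u,v fixed per line; w,z runs 00..11 left to right):
  rows 0-3 [u,v=00]: 0000  = hex 0
  rows 4-7 [u,v=01]: 0000  = hex 0
  rows 8-11 [u,v=10]: 0010  = hex 2
  rows 12-15 [u,v=11]: 0000  = hex 0
Counterexample vector (row 0 .. row 15) = 0000000000100000
Output column grouped in 4s = 0000 0000 0010 0000 = 0x0020
Convert to decimal digit by digit (value = value*16 + digit):
  0 -> 0
  0*16 + 0 = 0
  0*16 + 2 = 2
  2*16 + 0 = 32
Decimal = 32

32


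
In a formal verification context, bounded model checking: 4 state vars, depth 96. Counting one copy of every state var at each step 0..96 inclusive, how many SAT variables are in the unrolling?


BMC unrolls to depth k, creating one copy of each state var for steps 0..k.
Step count = 96 + 1 = 97 (steps 0 through 96)
Vars per step = 4
Total = 4 * 97 = 388

388


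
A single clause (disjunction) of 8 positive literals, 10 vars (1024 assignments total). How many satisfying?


Step 1: Total=2^10=1024
Step 2: Unsat when all 8 false: 2^2=4
Step 3: Sat=1024-4=1020

1020


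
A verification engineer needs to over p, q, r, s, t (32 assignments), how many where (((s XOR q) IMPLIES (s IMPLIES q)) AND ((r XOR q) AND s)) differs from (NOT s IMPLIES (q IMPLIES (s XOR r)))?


F1 = (((s XOR q) IMPLIES (s IMPLIES q)) AND ((r XOR q) AND s))
F2 = (NOT s IMPLIES (q IMPLIES (s XOR r)))
Evaluate both on each of 32 rows (bits = p,q,r,s,t):
  row 0 [00000]: F1=0 F2=1 (differ) -> 1
  row 1 [00001]: F1=0 F2=1 (differ) -> 1
  row 2 [00010]: F1=0 F2=1 (differ) -> 1
  row 3 [00011]: F1=0 F2=1 (differ) -> 1
  row 4 [00100]: F1=0 F2=1 (differ) -> 1
  row 5 [00101]: F1=0 F2=1 (differ) -> 1
  row 6 [00110]: F1=0 F2=1 (differ) -> 1
  row 7 [00111]: F1=0 F2=1 (differ) -> 1
  row 8 [01000]: F1=0 F2=0 -> 0
  row 9 [01001]: F1=0 F2=0 -> 0
  row 10 [01010]: F1=1 F2=1 -> 0
  row 11 [01011]: F1=1 F2=1 -> 0
  row 12 [01100]: F1=0 F2=1 (differ) -> 1
  row 13 [01101]: F1=0 F2=1 (differ) -> 1
  row 14 [01110]: F1=0 F2=1 (differ) -> 1
  row 15 [01111]: F1=0 F2=1 (differ) -> 1
  row 16 [10000]: F1=0 F2=1 (differ) -> 1
  row 17 [10001]: F1=0 F2=1 (differ) -> 1
  row 18 [10010]: F1=0 F2=1 (differ) -> 1
  row 19 [10011]: F1=0 F2=1 (differ) -> 1
  row 20 [10100]: F1=0 F2=1 (differ) -> 1
  row 21 [10101]: F1=0 F2=1 (differ) -> 1
  row 22 [10110]: F1=0 F2=1 (differ) -> 1
  row 23 [10111]: F1=0 F2=1 (differ) -> 1
  row 24 [11000]: F1=0 F2=0 -> 0
  row 25 [11001]: F1=0 F2=0 -> 0
  row 26 [11010]: F1=1 F2=1 -> 0
  row 27 [11011]: F1=1 F2=1 -> 0
  row 28 [11100]: F1=0 F2=1 (differ) -> 1
  row 29 [11101]: F1=0 F2=1 (differ) -> 1
  row 30 [11110]: F1=0 F2=1 (differ) -> 1
  row 31 [11111]: F1=0 F2=1 (differ) -> 1
Full result column, 8 rows per line (p,q fixed per line; r,s,t runs 000..111 left to right):
  rows 0-7 [p,q=00]: 11111111  (ones: 8)
  rows 8-15 [p,q=01]: 00001111  (ones: 4)
  rows 16-23 [p,q=10]: 11111111  (ones: 8)
  rows 24-31 [p,q=11]: 00001111  (ones: 4)
Disagreements = 8+4+8+4 = 24

24


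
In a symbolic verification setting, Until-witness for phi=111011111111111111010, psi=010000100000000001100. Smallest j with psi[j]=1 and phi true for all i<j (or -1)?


(phi U psi) at 0: need smallest j with psi[j]=1 and phi[i]=1 for all i in [0,j).
Scan from step 0:
  step 0: phi=1, psi=0 -> continue
  step 1: psi=1 and phi held for [0,1) -> witness found
Witness step = 1

1


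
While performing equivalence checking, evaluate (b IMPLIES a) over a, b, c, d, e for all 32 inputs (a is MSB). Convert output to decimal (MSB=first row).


Formula: (b IMPLIES a) over a, b, c, d, e (32 rows)
Evaluate each row (bits = a,b,c,d,e, MSB first):
  row 0 [00000]: (0 IMPLIES 0) -> 1
  row 1 [00001]: (0 IMPLIES 0) -> 1
  row 2 [00010]: (0 IMPLIES 0) -> 1
  row 3 [00011]: (0 IMPLIES 0) -> 1
  row 4 [00100]: (0 IMPLIES 0) -> 1
  row 5 [00101]: (0 IMPLIES 0) -> 1
  row 6 [00110]: (0 IMPLIES 0) -> 1
  row 7 [00111]: (0 IMPLIES 0) -> 1
  row 8 [01000]: (1 IMPLIES 0) -> 0
  row 9 [01001]: (1 IMPLIES 0) -> 0
  row 10 [01010]: (1 IMPLIES 0) -> 0
  row 11 [01011]: (1 IMPLIES 0) -> 0
  row 12 [01100]: (1 IMPLIES 0) -> 0
  row 13 [01101]: (1 IMPLIES 0) -> 0
  row 14 [01110]: (1 IMPLIES 0) -> 0
  row 15 [01111]: (1 IMPLIES 0) -> 0
  row 16 [10000]: (0 IMPLIES 1) -> 1
  row 17 [10001]: (0 IMPLIES 1) -> 1
  row 18 [10010]: (0 IMPLIES 1) -> 1
  row 19 [10011]: (0 IMPLIES 1) -> 1
  row 20 [10100]: (0 IMPLIES 1) -> 1
  row 21 [10101]: (0 IMPLIES 1) -> 1
  row 22 [10110]: (0 IMPLIES 1) -> 1
  row 23 [10111]: (0 IMPLIES 1) -> 1
  row 24 [11000]: (1 IMPLIES 1) -> 1
  row 25 [11001]: (1 IMPLIES 1) -> 1
  row 26 [11010]: (1 IMPLIES 1) -> 1
  row 27 [11011]: (1 IMPLIES 1) -> 1
  row 28 [11100]: (1 IMPLIES 1) -> 1
  row 29 [11101]: (1 IMPLIES 1) -> 1
  row 30 [11110]: (1 IMPLIES 1) -> 1
  row 31 [11111]: (1 IMPLIES 1) -> 1
Full result column, 4 rows per line (a,b,c fixed per line; d,e runs 00..11 left to right):
  rows 0-3 [a,b,c=000]: 1111  = hex F
  rows 4-7 [a,b,c=001]: 1111  = hex F
  rows 8-11 [a,b,c=010]: 0000  = hex 0
  rows 12-15 [a,b,c=011]: 0000  = hex 0
  rows 16-19 [a,b,c=100]: 1111  = hex F
  rows 20-23 [a,b,c=101]: 1111  = hex F
  rows 24-27 [a,b,c=110]: 1111  = hex F
  rows 28-31 [a,b,c=111]: 1111  = hex F
Output column (row 0 .. row 31) = 11111111000000001111111111111111
Output column grouped in 4s = 1111 1111 0000 0000 1111 1111 1111 1111 = 0xFF00FFFF
Convert to decimal digit by digit (value = value*16 + digit):
  F -> 15
  15*16 + 15 (F) = 255
  255*16 + 0 = 4080
  4080*16 + 0 = 65280
  65280*16 + 15 (F) = 1044495
  1044495*16 + 15 (F) = 16711935
  16711935*16 + 15 (F) = 267390975
  267390975*16 + 15 (F) = 4278255615
Decimal = 4278255615

4278255615


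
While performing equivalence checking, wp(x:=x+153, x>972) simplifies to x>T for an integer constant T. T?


Formula: wp(x:=E, P) = P[E/x] (substitute E for x in postcondition)
Step 1: Postcondition: x>972
Step 2: Substitute x+153 for x: x+153>972
Step 3: Solve for x: x > 972-153 = 819

819


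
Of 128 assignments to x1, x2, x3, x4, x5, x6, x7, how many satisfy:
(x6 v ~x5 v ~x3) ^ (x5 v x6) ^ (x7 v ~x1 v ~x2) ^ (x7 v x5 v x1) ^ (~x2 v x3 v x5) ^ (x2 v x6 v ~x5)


CNF with 6 clauses over 7 vars (128 assignments).
An assignment satisfies CNF iff every clause has >=1 true literal.
Check each row (bits = x1,x2,x3,x4,x5,x6,x7; clause T/F shown):
  row 0 [0000000]: clauses=TFTFTT -> 0
  row 1 [0000001]: clauses=TFTTTT -> 0
  row 2 [0000010]: clauses=TTTFTT -> 0
  row 3 [0000011]: clauses=TTTTTT -> 1
  row 4 [0000100]: clauses=TTTTTF -> 0
  (every remaining row is evaluated the same way; all 128 results are listed next)
Full result column, 8 rows per line (x1,x2,x3,x4 fixed per line; x5,x6,x7 runs 000..111 left to right):
  rows 0-7 [x1,x2,x3,x4=0000]: 00010011  (ones: 3)
  rows 8-15 [x1,x2,x3,x4=0001]: 00010011  (ones: 3)
  rows 16-23 [x1,x2,x3,x4=0010]: 00010011  (ones: 3)
  rows 24-31 [x1,x2,x3,x4=0011]: 00010011  (ones: 3)
  rows 32-39 [x1,x2,x3,x4=0100]: 00001111  (ones: 4)
  rows 40-47 [x1,x2,x3,x4=0101]: 00001111  (ones: 4)
  rows 48-55 [x1,x2,x3,x4=0110]: 00010011  (ones: 3)
  rows 56-63 [x1,x2,x3,x4=0111]: 00010011  (ones: 3)
  rows 64-71 [x1,x2,x3,x4=1000]: 00110011  (ones: 4)
  rows 72-79 [x1,x2,x3,x4=1001]: 00110011  (ones: 4)
  rows 80-87 [x1,x2,x3,x4=1010]: 00110011  (ones: 4)
  rows 88-95 [x1,x2,x3,x4=1011]: 00110011  (ones: 4)
  rows 96-103 [x1,x2,x3,x4=1100]: 00000101  (ones: 2)
  rows 104-111 [x1,x2,x3,x4=1101]: 00000101  (ones: 2)
  rows 112-119 [x1,x2,x3,x4=1110]: 00010001  (ones: 2)
  rows 120-127 [x1,x2,x3,x4=1111]: 00010001  (ones: 2)
Satisfying assignments = 3+3+3+3+4+4+3+3+4+4+4+4+2+2+2+2 = 50

50


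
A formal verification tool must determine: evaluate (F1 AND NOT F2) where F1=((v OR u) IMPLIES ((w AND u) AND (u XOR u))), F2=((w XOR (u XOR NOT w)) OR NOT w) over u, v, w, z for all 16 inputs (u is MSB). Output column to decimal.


F1 = ((v OR u) IMPLIES ((w AND u) AND (u XOR u)))
F2 = ((w XOR (u XOR NOT w)) OR NOT w)
Counterexample to F1=>F2 is where F1=1 and F2=0.
Evaluate each row (bits = u,v,w,z, MSB first):
  row 0 [0000]: F1=1 F2=1 -> F1&~F2 -> 0
  row 1 [0001]: F1=1 F2=1 -> F1&~F2 -> 0
  row 2 [0010]: F1=1 F2=1 -> F1&~F2 -> 0
  row 3 [0011]: F1=1 F2=1 -> F1&~F2 -> 0
  row 4 [0100]: F1=0 F2=1 -> F1&~F2 -> 0
  row 5 [0101]: F1=0 F2=1 -> F1&~F2 -> 0
  row 6 [0110]: F1=0 F2=1 -> F1&~F2 -> 0
  row 7 [0111]: F1=0 F2=1 -> F1&~F2 -> 0
  row 8 [1000]: F1=0 F2=1 -> F1&~F2 -> 0
  row 9 [1001]: F1=0 F2=1 -> F1&~F2 -> 0
  row 10 [1010]: F1=0 F2=0 -> F1&~F2 -> 0
  row 11 [1011]: F1=0 F2=0 -> F1&~F2 -> 0
  row 12 [1100]: F1=0 F2=1 -> F1&~F2 -> 0
  row 13 [1101]: F1=0 F2=1 -> F1&~F2 -> 0
  row 14 [1110]: F1=0 F2=0 -> F1&~F2 -> 0
  row 15 [1111]: F1=0 F2=0 -> F1&~F2 -> 0
Full result column, 4 rows per line (u,v fixed per line; w,z runs 00..11 left to right):
  rows 0-3 [u,v=00]: 0000  = hex 0
  rows 4-7 [u,v=01]: 0000  = hex 0
  rows 8-11 [u,v=10]: 0000  = hex 0
  rows 12-15 [u,v=11]: 0000  = hex 0
Counterexample vector (row 0 .. row 15) = 0000000000000000
Output column grouped in 4s = 0000 0000 0000 0000 = 0x0000
Convert to decimal digit by digit (value = value*16 + digit):
  0 -> 0
  0*16 + 0 = 0
  0*16 + 0 = 0
  0*16 + 0 = 0
Decimal = 0

0


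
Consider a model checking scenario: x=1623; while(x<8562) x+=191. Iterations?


Step 1: x goes from 1623 toward 8562 by 191; the body runs while x<8562, so iterations = ceil((bound-start)/step)
Step 2: Distance=6939
Step 3: ceil(6939/191)=37

37


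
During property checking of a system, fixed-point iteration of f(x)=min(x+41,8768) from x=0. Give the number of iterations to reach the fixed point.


Step 1: x=0, cap=8768, increment=41
Step 2: x grows by 41 each step until capped at 8768; fixed point is x=8768
Step 3: iterations = ceil(8768/41) = 214

214


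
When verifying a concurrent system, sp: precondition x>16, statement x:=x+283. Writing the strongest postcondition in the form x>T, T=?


Formula: sp(P, x:=E) = exists old_x. (x = E[old_x/x]) AND P[old_x/x] (old_x is the value of x before the assignment; eliminate old_x by solving x = E[old_x/x] for old_x)
Step 1: Precondition P: x>16, i.e. old_x > 16
Step 2: Assignment gives x = old_x + 283, so old_x = x - 283
Step 3: Substitute into P: x - 283 > 16
Step 4: Simplify: x > 16+283 = 299

299
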